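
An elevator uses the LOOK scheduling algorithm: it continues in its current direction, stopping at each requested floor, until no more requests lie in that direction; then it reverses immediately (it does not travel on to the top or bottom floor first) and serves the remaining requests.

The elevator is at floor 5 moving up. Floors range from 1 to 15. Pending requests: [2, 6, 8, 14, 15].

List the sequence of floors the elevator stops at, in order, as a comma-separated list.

Current: 5, moving UP
Serve above first (ascending): [6, 8, 14, 15]
Then reverse, serve below (descending): [2]

Answer: 6, 8, 14, 15, 2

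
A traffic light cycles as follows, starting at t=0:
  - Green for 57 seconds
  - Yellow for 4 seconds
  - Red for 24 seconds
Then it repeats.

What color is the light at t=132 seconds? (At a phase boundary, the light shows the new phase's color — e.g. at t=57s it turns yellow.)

Answer: green

Derivation:
Cycle length = 57 + 4 + 24 = 85s
t = 132, phase_t = 132 mod 85 = 47
47 < 57 (green end) → GREEN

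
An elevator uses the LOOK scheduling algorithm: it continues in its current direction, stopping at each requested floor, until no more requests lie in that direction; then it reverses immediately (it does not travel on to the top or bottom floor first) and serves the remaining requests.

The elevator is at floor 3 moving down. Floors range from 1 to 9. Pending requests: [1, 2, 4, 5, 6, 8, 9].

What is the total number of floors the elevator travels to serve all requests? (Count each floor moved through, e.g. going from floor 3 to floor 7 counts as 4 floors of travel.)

Answer: 10

Derivation:
Start at floor 3 moving down, LOOK stop order: [2, 1, 4, 5, 6, 8, 9]
  3 → 2: |2-3| = 1, total = 1
  2 → 1: |1-2| = 1, total = 2
  1 → 4: |4-1| = 3, total = 5
  4 → 5: |5-4| = 1, total = 6
  5 → 6: |6-5| = 1, total = 7
  6 → 8: |8-6| = 2, total = 9
  8 → 9: |9-8| = 1, total = 10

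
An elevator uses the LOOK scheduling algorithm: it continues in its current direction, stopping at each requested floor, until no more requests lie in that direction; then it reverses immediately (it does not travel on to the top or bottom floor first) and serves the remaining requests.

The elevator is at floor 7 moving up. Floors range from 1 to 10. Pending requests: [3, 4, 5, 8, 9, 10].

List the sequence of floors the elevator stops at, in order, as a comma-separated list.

Answer: 8, 9, 10, 5, 4, 3

Derivation:
Current: 7, moving UP
Serve above first (ascending): [8, 9, 10]
Then reverse, serve below (descending): [5, 4, 3]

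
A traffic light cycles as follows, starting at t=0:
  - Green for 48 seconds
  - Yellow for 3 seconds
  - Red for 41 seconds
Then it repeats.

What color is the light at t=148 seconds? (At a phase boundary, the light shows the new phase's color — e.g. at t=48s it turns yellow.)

Cycle length = 48 + 3 + 41 = 92s
t = 148, phase_t = 148 mod 92 = 56
56 >= 51 → RED

Answer: red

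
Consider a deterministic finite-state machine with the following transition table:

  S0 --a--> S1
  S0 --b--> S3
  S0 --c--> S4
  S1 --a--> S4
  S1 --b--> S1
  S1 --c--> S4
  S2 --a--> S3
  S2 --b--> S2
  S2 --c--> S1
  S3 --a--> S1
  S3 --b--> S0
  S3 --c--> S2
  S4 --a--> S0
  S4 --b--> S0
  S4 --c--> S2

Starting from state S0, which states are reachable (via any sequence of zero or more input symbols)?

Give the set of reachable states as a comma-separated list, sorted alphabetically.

BFS from S0:
  visit S0: S0--a-->S1 (new), S0--b-->S3 (new), S0--c-->S4 (new)
  visit S1: S1--a-->S4 (seen), S1--b-->S1 (seen), S1--c-->S4 (seen)
  visit S3: S3--a-->S1 (seen), S3--b-->S0 (seen), S3--c-->S2 (new)
  visit S4: S4--a-->S0 (seen), S4--b-->S0 (seen), S4--c-->S2 (seen)
  visit S2: S2--a-->S3 (seen), S2--b-->S2 (seen), S2--c-->S1 (seen)

Answer: S0, S1, S2, S3, S4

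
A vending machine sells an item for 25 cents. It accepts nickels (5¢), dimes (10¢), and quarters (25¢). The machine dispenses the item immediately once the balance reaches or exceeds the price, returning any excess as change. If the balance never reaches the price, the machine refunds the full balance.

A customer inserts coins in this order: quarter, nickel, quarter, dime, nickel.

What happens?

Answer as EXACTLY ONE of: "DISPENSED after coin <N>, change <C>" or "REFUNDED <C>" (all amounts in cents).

Answer: DISPENSED after coin 1, change 0

Derivation:
Price: 25¢
Coin 1 (quarter, 25¢): balance = 25¢
  → balance >= price → DISPENSE, change = 25 - 25 = 0¢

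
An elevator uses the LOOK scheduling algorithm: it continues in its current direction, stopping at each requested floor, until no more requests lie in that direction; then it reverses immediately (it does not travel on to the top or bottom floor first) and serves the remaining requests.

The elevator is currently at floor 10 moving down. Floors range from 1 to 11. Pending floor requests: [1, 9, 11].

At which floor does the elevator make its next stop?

Answer: 9

Derivation:
Current floor: 10, direction: down
Requests above: [11]
Requests below: [1, 9]
Moving down and requests lie below → nearest below is max([1, 9]) = 9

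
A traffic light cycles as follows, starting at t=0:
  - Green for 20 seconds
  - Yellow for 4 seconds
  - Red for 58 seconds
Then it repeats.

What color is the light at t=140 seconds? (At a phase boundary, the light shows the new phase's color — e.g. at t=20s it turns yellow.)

Answer: red

Derivation:
Cycle length = 20 + 4 + 58 = 82s
t = 140, phase_t = 140 mod 82 = 58
58 >= 24 → RED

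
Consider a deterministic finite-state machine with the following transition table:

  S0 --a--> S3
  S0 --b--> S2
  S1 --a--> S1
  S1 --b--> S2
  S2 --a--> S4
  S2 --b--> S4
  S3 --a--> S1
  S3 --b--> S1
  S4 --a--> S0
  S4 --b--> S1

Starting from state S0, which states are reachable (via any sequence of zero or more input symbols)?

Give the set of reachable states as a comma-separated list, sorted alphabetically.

Answer: S0, S1, S2, S3, S4

Derivation:
BFS from S0:
  visit S0: S0--a-->S3 (new), S0--b-->S2 (new)
  visit S3: S3--a-->S1 (new), S3--b-->S1 (seen)
  visit S2: S2--a-->S4 (new), S2--b-->S4 (seen)
  visit S1: S1--a-->S1 (seen), S1--b-->S2 (seen)
  visit S4: S4--a-->S0 (seen), S4--b-->S1 (seen)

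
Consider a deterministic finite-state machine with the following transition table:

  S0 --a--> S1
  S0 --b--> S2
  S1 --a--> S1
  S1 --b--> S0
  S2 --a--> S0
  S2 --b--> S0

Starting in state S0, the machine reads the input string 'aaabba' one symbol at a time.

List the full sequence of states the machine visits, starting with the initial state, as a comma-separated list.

Start: S0
  read 'a': S0 --a--> S1
  read 'a': S1 --a--> S1
  read 'a': S1 --a--> S1
  read 'b': S1 --b--> S0
  read 'b': S0 --b--> S2
  read 'a': S2 --a--> S0

Answer: S0, S1, S1, S1, S0, S2, S0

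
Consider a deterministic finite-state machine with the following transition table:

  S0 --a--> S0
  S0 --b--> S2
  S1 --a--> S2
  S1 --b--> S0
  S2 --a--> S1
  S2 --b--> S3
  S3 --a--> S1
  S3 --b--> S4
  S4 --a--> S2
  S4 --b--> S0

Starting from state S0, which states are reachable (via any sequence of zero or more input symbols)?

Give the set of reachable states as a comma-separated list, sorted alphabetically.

Answer: S0, S1, S2, S3, S4

Derivation:
BFS from S0:
  visit S0: S0--a-->S0 (seen), S0--b-->S2 (new)
  visit S2: S2--a-->S1 (new), S2--b-->S3 (new)
  visit S1: S1--a-->S2 (seen), S1--b-->S0 (seen)
  visit S3: S3--a-->S1 (seen), S3--b-->S4 (new)
  visit S4: S4--a-->S2 (seen), S4--b-->S0 (seen)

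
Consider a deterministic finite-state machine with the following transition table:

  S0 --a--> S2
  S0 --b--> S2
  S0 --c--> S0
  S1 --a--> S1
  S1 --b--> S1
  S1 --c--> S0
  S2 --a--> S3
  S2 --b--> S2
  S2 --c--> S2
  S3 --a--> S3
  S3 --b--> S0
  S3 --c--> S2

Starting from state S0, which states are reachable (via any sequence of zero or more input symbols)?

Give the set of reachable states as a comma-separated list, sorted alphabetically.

Answer: S0, S2, S3

Derivation:
BFS from S0:
  visit S0: S0--a-->S2 (new), S0--b-->S2 (seen), S0--c-->S0 (seen)
  visit S2: S2--a-->S3 (new), S2--b-->S2 (seen), S2--c-->S2 (seen)
  visit S3: S3--a-->S3 (seen), S3--b-->S0 (seen), S3--c-->S2 (seen)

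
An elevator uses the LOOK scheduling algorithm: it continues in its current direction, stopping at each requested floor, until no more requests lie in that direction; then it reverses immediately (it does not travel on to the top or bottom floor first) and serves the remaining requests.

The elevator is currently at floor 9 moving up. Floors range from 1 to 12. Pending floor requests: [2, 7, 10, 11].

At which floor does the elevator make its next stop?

Answer: 10

Derivation:
Current floor: 9, direction: up
Requests above: [10, 11]
Requests below: [2, 7]
Moving up and requests lie above → nearest above is min([10, 11]) = 10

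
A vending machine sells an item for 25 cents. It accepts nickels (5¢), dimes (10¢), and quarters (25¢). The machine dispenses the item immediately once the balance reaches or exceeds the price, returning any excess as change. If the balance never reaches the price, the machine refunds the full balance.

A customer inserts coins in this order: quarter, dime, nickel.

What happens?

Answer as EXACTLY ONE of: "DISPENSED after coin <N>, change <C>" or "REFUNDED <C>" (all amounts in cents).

Answer: DISPENSED after coin 1, change 0

Derivation:
Price: 25¢
Coin 1 (quarter, 25¢): balance = 25¢
  → balance >= price → DISPENSE, change = 25 - 25 = 0¢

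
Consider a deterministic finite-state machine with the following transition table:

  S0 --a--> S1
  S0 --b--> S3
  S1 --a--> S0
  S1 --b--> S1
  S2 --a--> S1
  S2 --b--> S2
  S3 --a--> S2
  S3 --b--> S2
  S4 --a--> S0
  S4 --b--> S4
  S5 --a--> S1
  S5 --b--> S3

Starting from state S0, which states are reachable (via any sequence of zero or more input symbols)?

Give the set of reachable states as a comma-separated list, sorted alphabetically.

Answer: S0, S1, S2, S3

Derivation:
BFS from S0:
  visit S0: S0--a-->S1 (new), S0--b-->S3 (new)
  visit S1: S1--a-->S0 (seen), S1--b-->S1 (seen)
  visit S3: S3--a-->S2 (new), S3--b-->S2 (seen)
  visit S2: S2--a-->S1 (seen), S2--b-->S2 (seen)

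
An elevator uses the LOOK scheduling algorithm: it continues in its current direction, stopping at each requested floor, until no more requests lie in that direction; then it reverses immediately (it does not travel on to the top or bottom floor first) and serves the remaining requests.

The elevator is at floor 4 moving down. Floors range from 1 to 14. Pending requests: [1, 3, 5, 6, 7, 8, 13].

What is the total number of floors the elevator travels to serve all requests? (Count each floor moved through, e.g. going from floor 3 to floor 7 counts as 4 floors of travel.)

Answer: 15

Derivation:
Start at floor 4 moving down, LOOK stop order: [3, 1, 5, 6, 7, 8, 13]
  4 → 3: |3-4| = 1, total = 1
  3 → 1: |1-3| = 2, total = 3
  1 → 5: |5-1| = 4, total = 7
  5 → 6: |6-5| = 1, total = 8
  6 → 7: |7-6| = 1, total = 9
  7 → 8: |8-7| = 1, total = 10
  8 → 13: |13-8| = 5, total = 15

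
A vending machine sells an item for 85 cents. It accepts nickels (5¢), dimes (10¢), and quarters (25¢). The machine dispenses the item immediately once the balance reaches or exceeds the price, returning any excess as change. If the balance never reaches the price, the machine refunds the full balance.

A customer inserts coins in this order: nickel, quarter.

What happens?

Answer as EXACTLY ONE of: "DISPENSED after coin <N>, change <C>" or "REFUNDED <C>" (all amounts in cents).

Price: 85¢
Coin 1 (nickel, 5¢): balance = 5¢
Coin 2 (quarter, 25¢): balance = 30¢
All coins inserted, balance 30¢ < price 85¢ → REFUND 30¢

Answer: REFUNDED 30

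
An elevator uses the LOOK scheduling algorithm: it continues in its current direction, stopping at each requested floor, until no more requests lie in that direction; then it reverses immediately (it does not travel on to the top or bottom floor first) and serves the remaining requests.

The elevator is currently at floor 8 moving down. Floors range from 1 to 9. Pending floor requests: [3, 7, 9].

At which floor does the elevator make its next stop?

Current floor: 8, direction: down
Requests above: [9]
Requests below: [3, 7]
Moving down and requests lie below → nearest below is max([3, 7]) = 7

Answer: 7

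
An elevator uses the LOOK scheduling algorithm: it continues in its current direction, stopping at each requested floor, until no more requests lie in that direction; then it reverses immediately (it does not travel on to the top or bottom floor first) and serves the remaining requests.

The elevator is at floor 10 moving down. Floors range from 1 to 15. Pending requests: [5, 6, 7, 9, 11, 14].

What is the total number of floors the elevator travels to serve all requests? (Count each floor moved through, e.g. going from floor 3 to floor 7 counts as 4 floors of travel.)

Start at floor 10 moving down, LOOK stop order: [9, 7, 6, 5, 11, 14]
  10 → 9: |9-10| = 1, total = 1
  9 → 7: |7-9| = 2, total = 3
  7 → 6: |6-7| = 1, total = 4
  6 → 5: |5-6| = 1, total = 5
  5 → 11: |11-5| = 6, total = 11
  11 → 14: |14-11| = 3, total = 14

Answer: 14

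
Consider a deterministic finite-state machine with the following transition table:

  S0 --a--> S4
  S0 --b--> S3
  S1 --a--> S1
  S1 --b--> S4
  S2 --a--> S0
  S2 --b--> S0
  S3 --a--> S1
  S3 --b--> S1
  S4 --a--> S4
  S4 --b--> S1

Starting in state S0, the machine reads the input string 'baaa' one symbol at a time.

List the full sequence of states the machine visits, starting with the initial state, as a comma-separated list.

Start: S0
  read 'b': S0 --b--> S3
  read 'a': S3 --a--> S1
  read 'a': S1 --a--> S1
  read 'a': S1 --a--> S1

Answer: S0, S3, S1, S1, S1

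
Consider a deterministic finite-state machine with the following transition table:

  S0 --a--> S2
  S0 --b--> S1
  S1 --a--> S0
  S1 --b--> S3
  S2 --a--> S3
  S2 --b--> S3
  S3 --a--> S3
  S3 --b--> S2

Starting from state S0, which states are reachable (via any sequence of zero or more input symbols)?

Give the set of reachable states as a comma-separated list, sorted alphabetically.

BFS from S0:
  visit S0: S0--a-->S2 (new), S0--b-->S1 (new)
  visit S2: S2--a-->S3 (new), S2--b-->S3 (seen)
  visit S1: S1--a-->S0 (seen), S1--b-->S3 (seen)
  visit S3: S3--a-->S3 (seen), S3--b-->S2 (seen)

Answer: S0, S1, S2, S3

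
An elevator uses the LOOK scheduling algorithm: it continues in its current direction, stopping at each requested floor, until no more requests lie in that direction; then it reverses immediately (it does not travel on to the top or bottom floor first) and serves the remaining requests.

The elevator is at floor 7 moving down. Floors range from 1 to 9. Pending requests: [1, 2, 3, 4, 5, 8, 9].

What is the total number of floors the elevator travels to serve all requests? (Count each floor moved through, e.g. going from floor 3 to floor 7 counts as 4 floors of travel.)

Start at floor 7 moving down, LOOK stop order: [5, 4, 3, 2, 1, 8, 9]
  7 → 5: |5-7| = 2, total = 2
  5 → 4: |4-5| = 1, total = 3
  4 → 3: |3-4| = 1, total = 4
  3 → 2: |2-3| = 1, total = 5
  2 → 1: |1-2| = 1, total = 6
  1 → 8: |8-1| = 7, total = 13
  8 → 9: |9-8| = 1, total = 14

Answer: 14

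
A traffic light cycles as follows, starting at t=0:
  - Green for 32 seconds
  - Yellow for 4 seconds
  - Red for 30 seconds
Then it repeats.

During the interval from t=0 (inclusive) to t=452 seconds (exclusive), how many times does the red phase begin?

Cycle = 32+4+30 = 66s
red phase starts at t = k*66 + 36 for k=0,1,2,...
Need k*66+36 < 452 → k < 6.303
k ∈ {0, ..., 6} → 7 starts

Answer: 7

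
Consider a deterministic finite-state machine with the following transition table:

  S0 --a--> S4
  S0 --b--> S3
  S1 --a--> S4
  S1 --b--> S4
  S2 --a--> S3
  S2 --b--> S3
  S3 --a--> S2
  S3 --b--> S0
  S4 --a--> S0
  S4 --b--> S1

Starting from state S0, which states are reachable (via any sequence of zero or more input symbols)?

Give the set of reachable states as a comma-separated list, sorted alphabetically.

BFS from S0:
  visit S0: S0--a-->S4 (new), S0--b-->S3 (new)
  visit S4: S4--a-->S0 (seen), S4--b-->S1 (new)
  visit S3: S3--a-->S2 (new), S3--b-->S0 (seen)
  visit S1: S1--a-->S4 (seen), S1--b-->S4 (seen)
  visit S2: S2--a-->S3 (seen), S2--b-->S3 (seen)

Answer: S0, S1, S2, S3, S4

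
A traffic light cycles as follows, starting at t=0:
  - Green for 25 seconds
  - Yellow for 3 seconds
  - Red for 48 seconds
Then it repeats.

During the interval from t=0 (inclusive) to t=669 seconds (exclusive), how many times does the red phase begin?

Answer: 9

Derivation:
Cycle = 25+3+48 = 76s
red phase starts at t = k*76 + 28 for k=0,1,2,...
Need k*76+28 < 669 → k < 8.434
k ∈ {0, ..., 8} → 9 starts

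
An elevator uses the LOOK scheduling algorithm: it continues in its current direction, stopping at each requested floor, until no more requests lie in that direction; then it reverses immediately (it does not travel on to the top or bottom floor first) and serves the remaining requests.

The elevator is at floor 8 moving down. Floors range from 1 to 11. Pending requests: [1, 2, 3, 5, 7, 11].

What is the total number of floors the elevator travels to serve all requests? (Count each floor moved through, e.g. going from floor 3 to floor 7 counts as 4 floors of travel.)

Answer: 17

Derivation:
Start at floor 8 moving down, LOOK stop order: [7, 5, 3, 2, 1, 11]
  8 → 7: |7-8| = 1, total = 1
  7 → 5: |5-7| = 2, total = 3
  5 → 3: |3-5| = 2, total = 5
  3 → 2: |2-3| = 1, total = 6
  2 → 1: |1-2| = 1, total = 7
  1 → 11: |11-1| = 10, total = 17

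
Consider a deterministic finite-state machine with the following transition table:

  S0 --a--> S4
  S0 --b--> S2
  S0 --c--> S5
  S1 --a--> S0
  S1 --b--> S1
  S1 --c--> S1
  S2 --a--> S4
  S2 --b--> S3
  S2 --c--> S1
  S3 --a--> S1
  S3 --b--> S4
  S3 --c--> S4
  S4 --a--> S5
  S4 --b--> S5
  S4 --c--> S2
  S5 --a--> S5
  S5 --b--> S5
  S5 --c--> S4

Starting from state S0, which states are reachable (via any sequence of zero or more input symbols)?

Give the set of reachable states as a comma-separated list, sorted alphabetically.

BFS from S0:
  visit S0: S0--a-->S4 (new), S0--b-->S2 (new), S0--c-->S5 (new)
  visit S4: S4--a-->S5 (seen), S4--b-->S5 (seen), S4--c-->S2 (seen)
  visit S2: S2--a-->S4 (seen), S2--b-->S3 (new), S2--c-->S1 (new)
  visit S5: S5--a-->S5 (seen), S5--b-->S5 (seen), S5--c-->S4 (seen)
  visit S3: S3--a-->S1 (seen), S3--b-->S4 (seen), S3--c-->S4 (seen)
  visit S1: S1--a-->S0 (seen), S1--b-->S1 (seen), S1--c-->S1 (seen)

Answer: S0, S1, S2, S3, S4, S5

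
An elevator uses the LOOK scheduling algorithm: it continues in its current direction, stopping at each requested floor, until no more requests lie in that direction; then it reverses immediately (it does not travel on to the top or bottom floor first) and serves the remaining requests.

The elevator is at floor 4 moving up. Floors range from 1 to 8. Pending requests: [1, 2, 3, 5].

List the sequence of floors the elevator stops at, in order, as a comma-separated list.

Current: 4, moving UP
Serve above first (ascending): [5]
Then reverse, serve below (descending): [3, 2, 1]

Answer: 5, 3, 2, 1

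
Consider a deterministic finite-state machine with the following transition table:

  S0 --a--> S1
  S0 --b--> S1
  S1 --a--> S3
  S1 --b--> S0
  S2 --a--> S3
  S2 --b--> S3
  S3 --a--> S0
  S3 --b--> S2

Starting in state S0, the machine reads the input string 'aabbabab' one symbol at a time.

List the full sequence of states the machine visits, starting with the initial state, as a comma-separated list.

Start: S0
  read 'a': S0 --a--> S1
  read 'a': S1 --a--> S3
  read 'b': S3 --b--> S2
  read 'b': S2 --b--> S3
  read 'a': S3 --a--> S0
  read 'b': S0 --b--> S1
  read 'a': S1 --a--> S3
  read 'b': S3 --b--> S2

Answer: S0, S1, S3, S2, S3, S0, S1, S3, S2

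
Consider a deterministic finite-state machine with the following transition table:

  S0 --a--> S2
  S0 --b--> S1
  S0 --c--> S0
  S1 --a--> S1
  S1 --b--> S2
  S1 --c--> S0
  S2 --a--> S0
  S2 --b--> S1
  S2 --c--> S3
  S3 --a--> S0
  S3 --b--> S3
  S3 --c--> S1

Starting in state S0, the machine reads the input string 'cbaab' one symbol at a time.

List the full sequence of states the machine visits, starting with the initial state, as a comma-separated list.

Start: S0
  read 'c': S0 --c--> S0
  read 'b': S0 --b--> S1
  read 'a': S1 --a--> S1
  read 'a': S1 --a--> S1
  read 'b': S1 --b--> S2

Answer: S0, S0, S1, S1, S1, S2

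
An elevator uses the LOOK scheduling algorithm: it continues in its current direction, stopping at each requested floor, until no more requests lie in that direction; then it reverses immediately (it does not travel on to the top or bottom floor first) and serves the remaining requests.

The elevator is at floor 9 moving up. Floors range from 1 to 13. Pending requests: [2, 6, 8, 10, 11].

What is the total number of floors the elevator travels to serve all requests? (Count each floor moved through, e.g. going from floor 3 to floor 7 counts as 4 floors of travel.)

Start at floor 9 moving up, LOOK stop order: [10, 11, 8, 6, 2]
  9 → 10: |10-9| = 1, total = 1
  10 → 11: |11-10| = 1, total = 2
  11 → 8: |8-11| = 3, total = 5
  8 → 6: |6-8| = 2, total = 7
  6 → 2: |2-6| = 4, total = 11

Answer: 11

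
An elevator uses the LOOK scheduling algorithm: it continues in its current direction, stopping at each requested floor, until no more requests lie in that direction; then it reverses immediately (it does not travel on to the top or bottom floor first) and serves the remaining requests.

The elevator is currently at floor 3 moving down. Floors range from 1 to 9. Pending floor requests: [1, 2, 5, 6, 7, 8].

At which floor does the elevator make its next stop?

Answer: 2

Derivation:
Current floor: 3, direction: down
Requests above: [5, 6, 7, 8]
Requests below: [1, 2]
Moving down and requests lie below → nearest below is max([1, 2]) = 2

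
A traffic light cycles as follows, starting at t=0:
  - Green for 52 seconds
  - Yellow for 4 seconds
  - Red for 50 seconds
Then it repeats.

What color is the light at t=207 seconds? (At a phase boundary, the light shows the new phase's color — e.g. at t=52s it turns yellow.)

Answer: red

Derivation:
Cycle length = 52 + 4 + 50 = 106s
t = 207, phase_t = 207 mod 106 = 101
101 >= 56 → RED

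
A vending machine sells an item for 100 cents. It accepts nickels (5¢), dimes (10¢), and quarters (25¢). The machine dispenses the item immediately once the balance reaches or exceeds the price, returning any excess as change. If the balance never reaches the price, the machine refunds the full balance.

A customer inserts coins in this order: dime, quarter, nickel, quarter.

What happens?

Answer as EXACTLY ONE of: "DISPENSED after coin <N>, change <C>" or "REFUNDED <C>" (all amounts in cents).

Price: 100¢
Coin 1 (dime, 10¢): balance = 10¢
Coin 2 (quarter, 25¢): balance = 35¢
Coin 3 (nickel, 5¢): balance = 40¢
Coin 4 (quarter, 25¢): balance = 65¢
All coins inserted, balance 65¢ < price 100¢ → REFUND 65¢

Answer: REFUNDED 65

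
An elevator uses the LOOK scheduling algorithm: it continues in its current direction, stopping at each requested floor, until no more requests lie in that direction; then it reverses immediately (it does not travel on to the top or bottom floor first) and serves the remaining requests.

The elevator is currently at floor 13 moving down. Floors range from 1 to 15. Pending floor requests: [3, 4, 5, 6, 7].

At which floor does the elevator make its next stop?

Current floor: 13, direction: down
Requests above: []
Requests below: [3, 4, 5, 6, 7]
Moving down and requests lie below → nearest below is max([3, 4, 5, 6, 7]) = 7

Answer: 7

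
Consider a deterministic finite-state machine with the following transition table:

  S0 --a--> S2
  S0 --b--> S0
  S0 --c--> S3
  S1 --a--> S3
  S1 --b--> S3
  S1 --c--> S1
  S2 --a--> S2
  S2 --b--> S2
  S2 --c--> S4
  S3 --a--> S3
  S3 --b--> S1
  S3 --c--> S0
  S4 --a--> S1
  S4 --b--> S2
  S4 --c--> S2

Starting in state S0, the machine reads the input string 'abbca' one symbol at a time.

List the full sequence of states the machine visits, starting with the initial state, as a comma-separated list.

Answer: S0, S2, S2, S2, S4, S1

Derivation:
Start: S0
  read 'a': S0 --a--> S2
  read 'b': S2 --b--> S2
  read 'b': S2 --b--> S2
  read 'c': S2 --c--> S4
  read 'a': S4 --a--> S1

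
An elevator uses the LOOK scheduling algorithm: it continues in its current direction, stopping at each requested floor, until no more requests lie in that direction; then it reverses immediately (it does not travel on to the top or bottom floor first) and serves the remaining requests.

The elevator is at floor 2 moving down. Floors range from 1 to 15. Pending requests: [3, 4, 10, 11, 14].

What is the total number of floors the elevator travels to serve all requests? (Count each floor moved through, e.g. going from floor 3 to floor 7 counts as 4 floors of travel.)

Answer: 12

Derivation:
Start at floor 2 moving down, LOOK stop order: [3, 4, 10, 11, 14]
  2 → 3: |3-2| = 1, total = 1
  3 → 4: |4-3| = 1, total = 2
  4 → 10: |10-4| = 6, total = 8
  10 → 11: |11-10| = 1, total = 9
  11 → 14: |14-11| = 3, total = 12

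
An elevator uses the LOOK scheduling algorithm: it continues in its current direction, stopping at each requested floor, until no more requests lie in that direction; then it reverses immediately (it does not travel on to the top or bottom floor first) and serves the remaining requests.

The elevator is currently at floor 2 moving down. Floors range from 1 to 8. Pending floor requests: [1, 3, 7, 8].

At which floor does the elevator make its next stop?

Current floor: 2, direction: down
Requests above: [3, 7, 8]
Requests below: [1]
Moving down and requests lie below → nearest below is max([1]) = 1

Answer: 1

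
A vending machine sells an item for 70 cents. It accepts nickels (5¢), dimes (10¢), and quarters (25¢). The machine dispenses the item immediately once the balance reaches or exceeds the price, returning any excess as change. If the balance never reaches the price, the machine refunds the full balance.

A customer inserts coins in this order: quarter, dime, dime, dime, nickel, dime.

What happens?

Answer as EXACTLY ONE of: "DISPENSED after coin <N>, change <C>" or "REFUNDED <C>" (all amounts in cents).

Answer: DISPENSED after coin 6, change 0

Derivation:
Price: 70¢
Coin 1 (quarter, 25¢): balance = 25¢
Coin 2 (dime, 10¢): balance = 35¢
Coin 3 (dime, 10¢): balance = 45¢
Coin 4 (dime, 10¢): balance = 55¢
Coin 5 (nickel, 5¢): balance = 60¢
Coin 6 (dime, 10¢): balance = 70¢
  → balance >= price → DISPENSE, change = 70 - 70 = 0¢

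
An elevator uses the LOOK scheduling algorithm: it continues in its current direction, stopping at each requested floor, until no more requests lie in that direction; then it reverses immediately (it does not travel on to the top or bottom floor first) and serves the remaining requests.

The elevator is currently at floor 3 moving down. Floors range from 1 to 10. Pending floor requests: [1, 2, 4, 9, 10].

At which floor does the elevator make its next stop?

Current floor: 3, direction: down
Requests above: [4, 9, 10]
Requests below: [1, 2]
Moving down and requests lie below → nearest below is max([1, 2]) = 2

Answer: 2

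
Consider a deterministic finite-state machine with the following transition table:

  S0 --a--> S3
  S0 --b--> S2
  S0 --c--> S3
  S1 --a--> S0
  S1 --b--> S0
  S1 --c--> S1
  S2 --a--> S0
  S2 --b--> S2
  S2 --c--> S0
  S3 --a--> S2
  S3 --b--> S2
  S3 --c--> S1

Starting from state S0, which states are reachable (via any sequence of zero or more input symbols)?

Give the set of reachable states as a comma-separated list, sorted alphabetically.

BFS from S0:
  visit S0: S0--a-->S3 (new), S0--b-->S2 (new), S0--c-->S3 (seen)
  visit S3: S3--a-->S2 (seen), S3--b-->S2 (seen), S3--c-->S1 (new)
  visit S2: S2--a-->S0 (seen), S2--b-->S2 (seen), S2--c-->S0 (seen)
  visit S1: S1--a-->S0 (seen), S1--b-->S0 (seen), S1--c-->S1 (seen)

Answer: S0, S1, S2, S3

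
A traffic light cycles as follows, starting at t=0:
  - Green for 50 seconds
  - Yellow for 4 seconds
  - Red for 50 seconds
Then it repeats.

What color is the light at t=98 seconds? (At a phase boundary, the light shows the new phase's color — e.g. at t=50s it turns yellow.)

Answer: red

Derivation:
Cycle length = 50 + 4 + 50 = 104s
t = 98, phase_t = 98 mod 104 = 98
98 >= 54 → RED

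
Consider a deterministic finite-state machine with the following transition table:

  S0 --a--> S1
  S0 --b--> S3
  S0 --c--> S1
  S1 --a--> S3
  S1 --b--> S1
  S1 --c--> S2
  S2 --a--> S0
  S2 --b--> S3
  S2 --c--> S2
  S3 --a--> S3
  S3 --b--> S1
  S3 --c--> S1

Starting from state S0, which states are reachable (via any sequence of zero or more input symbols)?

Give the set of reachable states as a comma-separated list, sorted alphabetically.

Answer: S0, S1, S2, S3

Derivation:
BFS from S0:
  visit S0: S0--a-->S1 (new), S0--b-->S3 (new), S0--c-->S1 (seen)
  visit S1: S1--a-->S3 (seen), S1--b-->S1 (seen), S1--c-->S2 (new)
  visit S3: S3--a-->S3 (seen), S3--b-->S1 (seen), S3--c-->S1 (seen)
  visit S2: S2--a-->S0 (seen), S2--b-->S3 (seen), S2--c-->S2 (seen)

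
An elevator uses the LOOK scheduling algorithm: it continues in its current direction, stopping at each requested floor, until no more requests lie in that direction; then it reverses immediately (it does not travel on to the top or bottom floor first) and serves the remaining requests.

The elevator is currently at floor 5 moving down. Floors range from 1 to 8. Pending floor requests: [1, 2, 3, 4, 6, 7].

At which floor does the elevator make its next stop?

Current floor: 5, direction: down
Requests above: [6, 7]
Requests below: [1, 2, 3, 4]
Moving down and requests lie below → nearest below is max([1, 2, 3, 4]) = 4

Answer: 4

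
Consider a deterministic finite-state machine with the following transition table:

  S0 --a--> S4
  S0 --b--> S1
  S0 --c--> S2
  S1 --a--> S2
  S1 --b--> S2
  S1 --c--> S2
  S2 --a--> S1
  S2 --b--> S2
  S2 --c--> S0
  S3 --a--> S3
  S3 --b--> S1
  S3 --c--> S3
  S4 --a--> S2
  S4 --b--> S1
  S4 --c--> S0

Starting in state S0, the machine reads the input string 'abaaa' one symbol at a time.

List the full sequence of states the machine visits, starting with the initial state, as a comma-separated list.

Start: S0
  read 'a': S0 --a--> S4
  read 'b': S4 --b--> S1
  read 'a': S1 --a--> S2
  read 'a': S2 --a--> S1
  read 'a': S1 --a--> S2

Answer: S0, S4, S1, S2, S1, S2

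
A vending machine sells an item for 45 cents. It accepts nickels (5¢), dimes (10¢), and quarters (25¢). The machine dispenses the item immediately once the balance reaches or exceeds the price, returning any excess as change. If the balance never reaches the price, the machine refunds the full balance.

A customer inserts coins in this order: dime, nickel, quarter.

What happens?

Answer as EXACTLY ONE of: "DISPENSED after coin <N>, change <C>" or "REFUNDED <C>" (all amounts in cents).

Price: 45¢
Coin 1 (dime, 10¢): balance = 10¢
Coin 2 (nickel, 5¢): balance = 15¢
Coin 3 (quarter, 25¢): balance = 40¢
All coins inserted, balance 40¢ < price 45¢ → REFUND 40¢

Answer: REFUNDED 40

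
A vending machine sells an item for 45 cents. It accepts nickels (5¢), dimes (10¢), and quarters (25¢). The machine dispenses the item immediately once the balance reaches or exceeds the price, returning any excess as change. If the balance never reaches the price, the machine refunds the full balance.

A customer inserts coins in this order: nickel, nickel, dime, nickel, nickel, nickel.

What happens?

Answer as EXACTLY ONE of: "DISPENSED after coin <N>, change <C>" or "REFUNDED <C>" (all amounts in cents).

Answer: REFUNDED 35

Derivation:
Price: 45¢
Coin 1 (nickel, 5¢): balance = 5¢
Coin 2 (nickel, 5¢): balance = 10¢
Coin 3 (dime, 10¢): balance = 20¢
Coin 4 (nickel, 5¢): balance = 25¢
Coin 5 (nickel, 5¢): balance = 30¢
Coin 6 (nickel, 5¢): balance = 35¢
All coins inserted, balance 35¢ < price 45¢ → REFUND 35¢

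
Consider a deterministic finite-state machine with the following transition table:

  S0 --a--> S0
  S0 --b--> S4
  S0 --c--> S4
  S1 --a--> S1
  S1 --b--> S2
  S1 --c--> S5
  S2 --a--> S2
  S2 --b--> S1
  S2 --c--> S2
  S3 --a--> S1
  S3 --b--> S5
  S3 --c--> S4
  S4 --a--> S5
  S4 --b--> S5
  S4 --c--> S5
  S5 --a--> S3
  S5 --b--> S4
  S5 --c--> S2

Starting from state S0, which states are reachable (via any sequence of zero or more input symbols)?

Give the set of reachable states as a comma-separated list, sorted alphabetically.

BFS from S0:
  visit S0: S0--a-->S0 (seen), S0--b-->S4 (new), S0--c-->S4 (seen)
  visit S4: S4--a-->S5 (new), S4--b-->S5 (seen), S4--c-->S5 (seen)
  visit S5: S5--a-->S3 (new), S5--b-->S4 (seen), S5--c-->S2 (new)
  visit S3: S3--a-->S1 (new), S3--b-->S5 (seen), S3--c-->S4 (seen)
  visit S2: S2--a-->S2 (seen), S2--b-->S1 (seen), S2--c-->S2 (seen)
  visit S1: S1--a-->S1 (seen), S1--b-->S2 (seen), S1--c-->S5 (seen)

Answer: S0, S1, S2, S3, S4, S5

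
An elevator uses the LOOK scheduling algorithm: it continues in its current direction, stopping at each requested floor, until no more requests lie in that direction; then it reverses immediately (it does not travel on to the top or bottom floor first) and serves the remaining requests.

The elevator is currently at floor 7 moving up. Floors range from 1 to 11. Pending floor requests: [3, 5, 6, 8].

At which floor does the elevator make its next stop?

Current floor: 7, direction: up
Requests above: [8]
Requests below: [3, 5, 6]
Moving up and requests lie above → nearest above is min([8]) = 8

Answer: 8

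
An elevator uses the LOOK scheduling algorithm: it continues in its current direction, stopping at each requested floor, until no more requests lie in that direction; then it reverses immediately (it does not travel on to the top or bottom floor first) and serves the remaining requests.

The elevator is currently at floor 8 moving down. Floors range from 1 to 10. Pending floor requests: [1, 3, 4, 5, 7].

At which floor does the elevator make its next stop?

Current floor: 8, direction: down
Requests above: []
Requests below: [1, 3, 4, 5, 7]
Moving down and requests lie below → nearest below is max([1, 3, 4, 5, 7]) = 7

Answer: 7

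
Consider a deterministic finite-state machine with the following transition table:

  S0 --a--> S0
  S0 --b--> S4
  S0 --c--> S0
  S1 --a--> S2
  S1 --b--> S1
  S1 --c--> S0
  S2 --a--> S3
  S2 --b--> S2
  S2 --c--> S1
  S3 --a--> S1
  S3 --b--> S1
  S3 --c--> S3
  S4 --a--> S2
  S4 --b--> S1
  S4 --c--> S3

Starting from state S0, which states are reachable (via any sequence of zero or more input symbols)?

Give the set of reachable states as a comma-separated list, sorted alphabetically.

Answer: S0, S1, S2, S3, S4

Derivation:
BFS from S0:
  visit S0: S0--a-->S0 (seen), S0--b-->S4 (new), S0--c-->S0 (seen)
  visit S4: S4--a-->S2 (new), S4--b-->S1 (new), S4--c-->S3 (new)
  visit S2: S2--a-->S3 (seen), S2--b-->S2 (seen), S2--c-->S1 (seen)
  visit S1: S1--a-->S2 (seen), S1--b-->S1 (seen), S1--c-->S0 (seen)
  visit S3: S3--a-->S1 (seen), S3--b-->S1 (seen), S3--c-->S3 (seen)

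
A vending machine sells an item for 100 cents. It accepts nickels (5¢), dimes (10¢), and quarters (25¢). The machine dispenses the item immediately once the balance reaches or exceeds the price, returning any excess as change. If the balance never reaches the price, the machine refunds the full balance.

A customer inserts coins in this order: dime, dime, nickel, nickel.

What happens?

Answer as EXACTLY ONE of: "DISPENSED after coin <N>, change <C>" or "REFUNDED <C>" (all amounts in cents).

Price: 100¢
Coin 1 (dime, 10¢): balance = 10¢
Coin 2 (dime, 10¢): balance = 20¢
Coin 3 (nickel, 5¢): balance = 25¢
Coin 4 (nickel, 5¢): balance = 30¢
All coins inserted, balance 30¢ < price 100¢ → REFUND 30¢

Answer: REFUNDED 30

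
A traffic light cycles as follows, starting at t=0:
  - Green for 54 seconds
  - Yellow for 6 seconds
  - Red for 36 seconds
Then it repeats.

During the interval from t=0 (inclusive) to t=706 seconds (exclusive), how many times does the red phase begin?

Answer: 7

Derivation:
Cycle = 54+6+36 = 96s
red phase starts at t = k*96 + 60 for k=0,1,2,...
Need k*96+60 < 706 → k < 6.729
k ∈ {0, ..., 6} → 7 starts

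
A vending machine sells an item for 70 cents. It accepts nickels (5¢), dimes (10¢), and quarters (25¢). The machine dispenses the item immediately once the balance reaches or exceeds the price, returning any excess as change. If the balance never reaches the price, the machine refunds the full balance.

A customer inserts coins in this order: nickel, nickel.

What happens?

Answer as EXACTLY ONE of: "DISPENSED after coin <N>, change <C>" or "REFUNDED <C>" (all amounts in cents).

Answer: REFUNDED 10

Derivation:
Price: 70¢
Coin 1 (nickel, 5¢): balance = 5¢
Coin 2 (nickel, 5¢): balance = 10¢
All coins inserted, balance 10¢ < price 70¢ → REFUND 10¢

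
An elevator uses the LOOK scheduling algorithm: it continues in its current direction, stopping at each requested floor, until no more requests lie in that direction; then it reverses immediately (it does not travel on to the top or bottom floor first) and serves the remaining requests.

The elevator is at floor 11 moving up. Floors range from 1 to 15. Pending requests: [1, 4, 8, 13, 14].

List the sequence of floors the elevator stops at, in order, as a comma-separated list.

Answer: 13, 14, 8, 4, 1

Derivation:
Current: 11, moving UP
Serve above first (ascending): [13, 14]
Then reverse, serve below (descending): [8, 4, 1]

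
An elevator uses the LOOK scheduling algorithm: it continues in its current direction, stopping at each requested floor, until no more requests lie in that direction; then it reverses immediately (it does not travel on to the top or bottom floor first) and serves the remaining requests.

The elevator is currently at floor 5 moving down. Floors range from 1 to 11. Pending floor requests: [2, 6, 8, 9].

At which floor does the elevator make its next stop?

Answer: 2

Derivation:
Current floor: 5, direction: down
Requests above: [6, 8, 9]
Requests below: [2]
Moving down and requests lie below → nearest below is max([2]) = 2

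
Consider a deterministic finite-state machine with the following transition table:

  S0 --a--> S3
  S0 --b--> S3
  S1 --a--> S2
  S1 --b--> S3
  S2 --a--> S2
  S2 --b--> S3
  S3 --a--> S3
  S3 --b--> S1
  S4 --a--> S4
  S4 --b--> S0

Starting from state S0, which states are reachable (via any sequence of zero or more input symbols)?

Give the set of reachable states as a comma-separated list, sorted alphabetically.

Answer: S0, S1, S2, S3

Derivation:
BFS from S0:
  visit S0: S0--a-->S3 (new), S0--b-->S3 (seen)
  visit S3: S3--a-->S3 (seen), S3--b-->S1 (new)
  visit S1: S1--a-->S2 (new), S1--b-->S3 (seen)
  visit S2: S2--a-->S2 (seen), S2--b-->S3 (seen)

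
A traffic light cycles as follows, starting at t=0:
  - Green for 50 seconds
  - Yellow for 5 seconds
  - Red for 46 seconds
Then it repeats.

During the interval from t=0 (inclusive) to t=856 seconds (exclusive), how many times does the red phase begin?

Cycle = 50+5+46 = 101s
red phase starts at t = k*101 + 55 for k=0,1,2,...
Need k*101+55 < 856 → k < 7.931
k ∈ {0, ..., 7} → 8 starts

Answer: 8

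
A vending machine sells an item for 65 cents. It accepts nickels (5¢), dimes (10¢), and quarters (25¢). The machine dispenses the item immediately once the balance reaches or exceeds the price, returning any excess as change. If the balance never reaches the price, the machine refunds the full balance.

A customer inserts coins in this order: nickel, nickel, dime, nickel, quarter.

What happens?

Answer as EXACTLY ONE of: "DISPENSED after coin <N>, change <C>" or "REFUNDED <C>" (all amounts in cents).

Answer: REFUNDED 50

Derivation:
Price: 65¢
Coin 1 (nickel, 5¢): balance = 5¢
Coin 2 (nickel, 5¢): balance = 10¢
Coin 3 (dime, 10¢): balance = 20¢
Coin 4 (nickel, 5¢): balance = 25¢
Coin 5 (quarter, 25¢): balance = 50¢
All coins inserted, balance 50¢ < price 65¢ → REFUND 50¢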